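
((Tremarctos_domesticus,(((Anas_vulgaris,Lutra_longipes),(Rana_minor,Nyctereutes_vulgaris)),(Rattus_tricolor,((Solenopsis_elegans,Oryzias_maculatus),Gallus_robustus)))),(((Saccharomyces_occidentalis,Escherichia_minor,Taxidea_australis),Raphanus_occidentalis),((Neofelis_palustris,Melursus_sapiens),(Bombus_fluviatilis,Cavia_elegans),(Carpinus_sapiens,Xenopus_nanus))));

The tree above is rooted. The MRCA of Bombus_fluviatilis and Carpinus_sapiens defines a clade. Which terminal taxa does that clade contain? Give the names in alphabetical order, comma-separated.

Tracing Bombus_fluviatilis: it sits inside (Bombus_fluviatilis,Cavia_elegans).
Tracing Carpinus_sapiens: it sits inside (Carpinus_sapiens,Xenopus_nanus).
The smallest clade enclosing both is ((Neofelis_palustris,Melursus_sapiens),(Bombus_fluviatilis,Cavia_elegans),(Carpinus_sapiens,Xenopus_nanus)); the answer is its 6 terminal taxa in alphabetical order.

Bombus_fluviatilis, Carpinus_sapiens, Cavia_elegans, Melursus_sapiens, Neofelis_palustris, Xenopus_nanus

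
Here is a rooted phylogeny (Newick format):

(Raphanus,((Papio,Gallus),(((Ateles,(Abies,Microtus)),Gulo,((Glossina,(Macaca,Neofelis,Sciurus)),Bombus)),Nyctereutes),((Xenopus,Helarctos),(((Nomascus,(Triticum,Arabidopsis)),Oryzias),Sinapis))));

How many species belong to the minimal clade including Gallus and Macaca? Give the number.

The MRCA of Gallus and Macaca is the node subtending ((Papio,Gallus),(((Ateles,(Abies,Microtus)),Gulo,((Glossina,(Macaca,Neofelis,Sciurus)),Bombus)),Nyctereutes),((Xenopus,Helarctos),(((Nomascus,(Triticum,Arabidopsis)),Oryzias),Sinapis))).
That clade contains 19 terminal taxa: Abies, Arabidopsis, Ateles, Bombus, Gallus, Glossina, Gulo, Helarctos, Macaca, Microtus, Neofelis, Nomascus, Nyctereutes, Oryzias, Papio, Sciurus, Sinapis, Triticum, Xenopus.

19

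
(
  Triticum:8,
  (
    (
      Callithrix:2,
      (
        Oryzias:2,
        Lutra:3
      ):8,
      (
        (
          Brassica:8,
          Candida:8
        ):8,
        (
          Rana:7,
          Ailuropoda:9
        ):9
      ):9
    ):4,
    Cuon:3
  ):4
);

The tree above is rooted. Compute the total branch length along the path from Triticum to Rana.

41

The path runs Triticum → … → MRCA → … → Rana; the MRCA is the root of the tree.
Branch lengths along that path: 8 + 4 + 4 + 9 + 9 + 7 = 41.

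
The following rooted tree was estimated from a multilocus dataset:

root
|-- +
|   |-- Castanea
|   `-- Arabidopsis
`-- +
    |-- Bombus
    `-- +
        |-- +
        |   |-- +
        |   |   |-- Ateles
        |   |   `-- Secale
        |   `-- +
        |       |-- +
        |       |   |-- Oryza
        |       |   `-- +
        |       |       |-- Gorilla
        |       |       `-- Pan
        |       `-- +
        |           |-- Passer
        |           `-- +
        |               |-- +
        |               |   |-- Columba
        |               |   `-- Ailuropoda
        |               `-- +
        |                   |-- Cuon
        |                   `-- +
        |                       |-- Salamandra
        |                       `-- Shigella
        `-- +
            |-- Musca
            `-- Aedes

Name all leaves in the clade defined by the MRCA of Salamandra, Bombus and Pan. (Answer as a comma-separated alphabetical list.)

Tracing Salamandra: it sits inside (Salamandra,Shigella).
Tracing Bombus: it sits inside (Bombus,(((Ateles,Secale),((Oryza,(Gorilla,Pan)),(Passer,((Columba,Ailuropoda),(Cuon,(Salamandra,Shigella)))))),(Musca,Aedes))).
Tracing Pan: it sits inside (Gorilla,Pan).
The smallest clade enclosing all 3 is (Bombus,(((Ateles,Secale),((Oryza,(Gorilla,Pan)),(Passer,((Columba,Ailuropoda),(Cuon,(Salamandra,Shigella)))))),(Musca,Aedes))); the answer is its 14 terminal taxa in alphabetical order.

Aedes, Ailuropoda, Ateles, Bombus, Columba, Cuon, Gorilla, Musca, Oryza, Pan, Passer, Salamandra, Secale, Shigella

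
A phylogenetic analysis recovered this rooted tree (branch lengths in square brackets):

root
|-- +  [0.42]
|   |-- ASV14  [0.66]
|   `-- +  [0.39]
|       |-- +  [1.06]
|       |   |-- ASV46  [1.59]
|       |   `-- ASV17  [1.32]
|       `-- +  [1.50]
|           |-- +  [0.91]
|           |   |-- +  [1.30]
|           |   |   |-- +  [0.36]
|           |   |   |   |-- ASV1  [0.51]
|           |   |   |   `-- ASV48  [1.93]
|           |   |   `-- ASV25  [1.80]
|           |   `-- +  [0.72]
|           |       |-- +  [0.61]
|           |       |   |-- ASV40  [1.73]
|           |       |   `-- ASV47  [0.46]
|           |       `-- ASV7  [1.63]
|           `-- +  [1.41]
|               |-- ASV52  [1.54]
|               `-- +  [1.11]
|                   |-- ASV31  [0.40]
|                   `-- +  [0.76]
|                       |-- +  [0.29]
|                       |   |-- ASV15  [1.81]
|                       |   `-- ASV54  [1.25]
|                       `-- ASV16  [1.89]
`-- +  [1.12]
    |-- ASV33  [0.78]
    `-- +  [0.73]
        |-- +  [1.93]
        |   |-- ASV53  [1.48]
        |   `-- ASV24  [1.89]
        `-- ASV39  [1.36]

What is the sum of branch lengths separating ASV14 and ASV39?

4.29

The path runs ASV14 → … → MRCA → … → ASV39; the MRCA is the root of the tree.
Branch lengths along that path: 0.66 + 0.42 + 1.12 + 0.73 + 1.36 = 4.29.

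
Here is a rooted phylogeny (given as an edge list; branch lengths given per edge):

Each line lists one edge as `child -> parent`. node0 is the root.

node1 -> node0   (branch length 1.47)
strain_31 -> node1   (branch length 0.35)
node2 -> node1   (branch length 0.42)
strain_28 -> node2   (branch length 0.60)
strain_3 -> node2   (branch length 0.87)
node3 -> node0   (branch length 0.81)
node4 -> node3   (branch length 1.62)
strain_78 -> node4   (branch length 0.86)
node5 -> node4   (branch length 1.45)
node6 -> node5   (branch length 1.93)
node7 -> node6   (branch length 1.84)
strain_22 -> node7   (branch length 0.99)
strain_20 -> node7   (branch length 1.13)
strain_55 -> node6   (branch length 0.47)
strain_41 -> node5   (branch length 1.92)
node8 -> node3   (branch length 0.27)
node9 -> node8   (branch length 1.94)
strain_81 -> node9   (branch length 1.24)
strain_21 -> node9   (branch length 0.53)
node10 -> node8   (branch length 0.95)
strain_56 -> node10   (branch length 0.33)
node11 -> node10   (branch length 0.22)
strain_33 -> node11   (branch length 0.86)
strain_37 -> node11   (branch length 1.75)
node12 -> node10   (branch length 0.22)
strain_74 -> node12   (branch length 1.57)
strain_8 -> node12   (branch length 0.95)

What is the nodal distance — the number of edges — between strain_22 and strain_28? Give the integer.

9

The MRCA of strain_22 and strain_28 is the root of the tree.
From strain_22 up to that node: 6 branches. From strain_28 up to the same node: 3 branches. Total: 6 + 3 = 9.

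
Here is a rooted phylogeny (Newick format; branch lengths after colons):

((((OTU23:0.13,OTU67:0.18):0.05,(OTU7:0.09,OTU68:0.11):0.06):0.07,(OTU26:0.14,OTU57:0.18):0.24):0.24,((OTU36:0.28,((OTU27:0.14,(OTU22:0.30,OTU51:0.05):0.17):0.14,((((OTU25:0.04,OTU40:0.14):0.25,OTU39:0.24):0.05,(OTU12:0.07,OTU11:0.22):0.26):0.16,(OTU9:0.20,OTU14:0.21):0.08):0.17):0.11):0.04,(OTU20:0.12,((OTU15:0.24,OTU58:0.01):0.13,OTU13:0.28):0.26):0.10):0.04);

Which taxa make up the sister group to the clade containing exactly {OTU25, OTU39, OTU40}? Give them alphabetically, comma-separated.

OTU11, OTU12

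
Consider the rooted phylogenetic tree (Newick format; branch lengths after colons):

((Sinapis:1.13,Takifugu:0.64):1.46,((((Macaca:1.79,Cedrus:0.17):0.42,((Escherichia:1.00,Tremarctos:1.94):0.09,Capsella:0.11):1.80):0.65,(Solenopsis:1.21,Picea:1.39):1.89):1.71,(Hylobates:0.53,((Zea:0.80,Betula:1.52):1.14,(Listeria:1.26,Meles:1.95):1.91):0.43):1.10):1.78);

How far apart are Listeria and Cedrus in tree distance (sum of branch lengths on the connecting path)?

7.65

The path runs Listeria → … → MRCA → … → Cedrus; the MRCA is the node subtending ((((Macaca,Cedrus),((Escherichia,Tremarctos),Capsella)),(Solenopsis,Picea)),(Hylobates,((Zea,Betula),(Listeria,Meles)))).
Branch lengths along that path: 1.26 + 1.91 + 0.43 + 1.10 + 1.71 + 0.65 + 0.42 + 0.17 = 7.65.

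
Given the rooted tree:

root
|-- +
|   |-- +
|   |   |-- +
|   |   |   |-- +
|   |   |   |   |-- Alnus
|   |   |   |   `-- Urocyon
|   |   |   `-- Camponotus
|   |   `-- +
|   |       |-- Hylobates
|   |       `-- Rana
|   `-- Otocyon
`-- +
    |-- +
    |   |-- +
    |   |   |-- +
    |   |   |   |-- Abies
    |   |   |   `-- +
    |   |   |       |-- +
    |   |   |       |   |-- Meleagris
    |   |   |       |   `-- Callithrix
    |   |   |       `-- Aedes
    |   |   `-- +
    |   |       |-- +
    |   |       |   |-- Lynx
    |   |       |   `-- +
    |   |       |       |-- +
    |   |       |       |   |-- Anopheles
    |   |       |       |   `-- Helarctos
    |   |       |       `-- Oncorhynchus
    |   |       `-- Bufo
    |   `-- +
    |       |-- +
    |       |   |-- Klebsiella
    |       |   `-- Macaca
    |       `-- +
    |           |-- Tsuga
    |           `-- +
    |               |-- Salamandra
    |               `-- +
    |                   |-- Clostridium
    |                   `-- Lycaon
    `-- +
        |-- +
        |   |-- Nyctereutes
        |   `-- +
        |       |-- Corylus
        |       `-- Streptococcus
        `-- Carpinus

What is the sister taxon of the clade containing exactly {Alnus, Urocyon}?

Camponotus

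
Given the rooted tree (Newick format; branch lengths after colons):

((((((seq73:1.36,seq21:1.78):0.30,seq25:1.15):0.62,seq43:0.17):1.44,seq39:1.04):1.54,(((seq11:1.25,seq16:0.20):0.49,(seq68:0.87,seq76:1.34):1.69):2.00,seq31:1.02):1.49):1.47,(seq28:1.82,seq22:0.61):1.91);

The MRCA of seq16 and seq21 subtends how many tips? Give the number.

The MRCA of seq16 and seq21 is the node subtending (((((seq73,seq21),seq25),seq43),seq39),(((seq11,seq16),(seq68,seq76)),seq31)).
That clade contains 10 terminal taxa: seq11, seq16, seq21, seq25, seq31, seq39, seq43, seq68, seq73, seq76.

10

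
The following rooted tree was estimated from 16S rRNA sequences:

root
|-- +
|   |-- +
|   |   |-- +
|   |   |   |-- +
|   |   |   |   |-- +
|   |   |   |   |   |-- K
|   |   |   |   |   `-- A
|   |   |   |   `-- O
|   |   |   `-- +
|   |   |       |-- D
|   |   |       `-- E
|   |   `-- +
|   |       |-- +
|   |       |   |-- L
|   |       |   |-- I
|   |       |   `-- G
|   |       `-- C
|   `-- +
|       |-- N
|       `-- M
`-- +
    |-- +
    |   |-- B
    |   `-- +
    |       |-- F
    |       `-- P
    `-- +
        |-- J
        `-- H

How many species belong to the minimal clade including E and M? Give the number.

11

The MRCA of E and M is the node subtending (((((K,A),O),(D,E)),((L,I,G),C)),(N,M)).
That clade contains 11 terminal taxa: A, C, D, E, G, I, K, L, M, N, O.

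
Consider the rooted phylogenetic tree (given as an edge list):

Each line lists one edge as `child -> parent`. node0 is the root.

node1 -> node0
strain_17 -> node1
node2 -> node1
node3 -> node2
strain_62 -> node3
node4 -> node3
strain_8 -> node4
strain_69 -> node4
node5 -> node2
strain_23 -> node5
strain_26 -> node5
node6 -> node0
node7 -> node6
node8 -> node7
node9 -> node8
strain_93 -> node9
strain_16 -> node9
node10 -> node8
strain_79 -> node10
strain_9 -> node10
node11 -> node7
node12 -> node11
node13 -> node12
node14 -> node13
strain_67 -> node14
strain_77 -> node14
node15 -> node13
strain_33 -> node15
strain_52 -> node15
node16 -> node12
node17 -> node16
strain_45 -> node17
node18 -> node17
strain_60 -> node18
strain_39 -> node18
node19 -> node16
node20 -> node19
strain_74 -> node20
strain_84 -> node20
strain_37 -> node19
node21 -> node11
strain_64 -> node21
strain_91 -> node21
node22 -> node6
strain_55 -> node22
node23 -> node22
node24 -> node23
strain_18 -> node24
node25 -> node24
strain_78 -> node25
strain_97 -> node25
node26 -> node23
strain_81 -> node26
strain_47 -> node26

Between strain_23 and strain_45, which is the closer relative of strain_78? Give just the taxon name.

strain_45

The MRCA of strain_78 and strain_45 subtends ((((strain_93,strain_16),(strain_79,strain_9)),((((strain_67,strain_77),(strain_33,strain_52)),((strain_45,(strain_60,strain_39)),((strain_74,strain_84),strain_37))),(strain_64,strain_91))),(strain_55,((strain_18,(strain_78,strain_97)),(strain_81,strain_47)))) (22 taxa).
The MRCA of strain_78 and strain_23 is the root, subtending the entire tree (28 taxa).
The first is nested inside the second, so strain_78 shares a more recent common ancestor with strain_45.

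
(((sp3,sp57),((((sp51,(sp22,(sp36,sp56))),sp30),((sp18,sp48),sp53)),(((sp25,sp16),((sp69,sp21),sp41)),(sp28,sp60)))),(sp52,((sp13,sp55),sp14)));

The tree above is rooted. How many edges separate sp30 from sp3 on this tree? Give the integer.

The MRCA of sp30 and sp3 is the node subtending ((sp3,sp57),((((sp51,(sp22,(sp36,sp56))),sp30),((sp18,sp48),sp53)),(((sp25,sp16),((sp69,sp21),sp41)),(sp28,sp60)))).
From sp30 up to that node: 4 branches. From sp3 up to the same node: 2 branches. Total: 4 + 2 = 6.

6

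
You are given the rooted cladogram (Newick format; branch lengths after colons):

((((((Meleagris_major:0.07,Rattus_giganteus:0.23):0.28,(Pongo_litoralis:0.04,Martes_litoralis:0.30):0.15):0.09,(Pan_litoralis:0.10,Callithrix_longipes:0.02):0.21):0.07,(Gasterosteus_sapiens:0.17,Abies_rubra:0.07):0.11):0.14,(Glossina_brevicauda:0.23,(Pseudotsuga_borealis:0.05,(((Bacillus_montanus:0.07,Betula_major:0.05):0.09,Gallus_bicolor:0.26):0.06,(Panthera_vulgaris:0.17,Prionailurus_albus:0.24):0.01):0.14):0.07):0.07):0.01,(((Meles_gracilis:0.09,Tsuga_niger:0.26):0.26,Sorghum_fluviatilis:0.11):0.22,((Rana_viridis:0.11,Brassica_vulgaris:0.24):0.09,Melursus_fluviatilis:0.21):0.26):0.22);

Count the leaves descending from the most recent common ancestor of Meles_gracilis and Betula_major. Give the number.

21

The MRCA of Meles_gracilis and Betula_major is the root, so the clade is the entire tree.
That clade contains 21 terminal taxa: Abies_rubra, Bacillus_montanus, Betula_major, Brassica_vulgaris, Callithrix_longipes, Gallus_bicolor, Gasterosteus_sapiens, Glossina_brevicauda, Martes_litoralis, Meleagris_major, Meles_gracilis, Melursus_fluviatilis, Pan_litoralis, Panthera_vulgaris, Pongo_litoralis, Prionailurus_albus, Pseudotsuga_borealis, Rana_viridis, Rattus_giganteus, Sorghum_fluviatilis, Tsuga_niger.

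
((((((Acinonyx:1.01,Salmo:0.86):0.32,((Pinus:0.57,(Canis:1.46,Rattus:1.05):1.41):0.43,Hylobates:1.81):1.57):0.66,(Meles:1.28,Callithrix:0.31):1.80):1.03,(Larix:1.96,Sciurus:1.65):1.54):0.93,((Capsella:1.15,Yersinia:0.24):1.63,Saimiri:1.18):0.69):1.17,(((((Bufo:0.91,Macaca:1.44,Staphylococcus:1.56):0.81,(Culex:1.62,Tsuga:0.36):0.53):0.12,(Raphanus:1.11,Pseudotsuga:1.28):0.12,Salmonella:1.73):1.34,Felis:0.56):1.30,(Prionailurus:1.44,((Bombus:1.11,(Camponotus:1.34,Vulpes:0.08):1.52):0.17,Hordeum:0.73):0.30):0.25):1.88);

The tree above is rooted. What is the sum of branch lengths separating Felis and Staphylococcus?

The path runs Felis → … → MRCA → … → Staphylococcus; the MRCA is the node subtending ((((Bufo,Macaca,Staphylococcus),(Culex,Tsuga)),(Raphanus,Pseudotsuga),Salmonella),Felis).
Branch lengths along that path: 0.56 + 1.34 + 0.12 + 0.81 + 1.56 = 4.39.

4.39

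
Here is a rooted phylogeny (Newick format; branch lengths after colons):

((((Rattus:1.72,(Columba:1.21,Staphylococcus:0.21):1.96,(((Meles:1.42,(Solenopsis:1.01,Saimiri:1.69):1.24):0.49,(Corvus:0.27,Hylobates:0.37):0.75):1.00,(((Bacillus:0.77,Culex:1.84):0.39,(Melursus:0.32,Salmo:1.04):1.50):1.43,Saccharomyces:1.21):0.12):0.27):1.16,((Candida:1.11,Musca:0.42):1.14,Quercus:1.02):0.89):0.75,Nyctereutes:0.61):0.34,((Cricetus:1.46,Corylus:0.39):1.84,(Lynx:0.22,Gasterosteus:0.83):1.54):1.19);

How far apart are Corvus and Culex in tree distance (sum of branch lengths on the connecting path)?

The path runs Corvus → … → MRCA → … → Culex; the MRCA is the node subtending (((Meles,(Solenopsis,Saimiri)),(Corvus,Hylobates)),(((Bacillus,Culex),(Melursus,Salmo)),Saccharomyces)).
Branch lengths along that path: 0.27 + 0.75 + 1.00 + 0.12 + 1.43 + 0.39 + 1.84 = 5.80.

5.80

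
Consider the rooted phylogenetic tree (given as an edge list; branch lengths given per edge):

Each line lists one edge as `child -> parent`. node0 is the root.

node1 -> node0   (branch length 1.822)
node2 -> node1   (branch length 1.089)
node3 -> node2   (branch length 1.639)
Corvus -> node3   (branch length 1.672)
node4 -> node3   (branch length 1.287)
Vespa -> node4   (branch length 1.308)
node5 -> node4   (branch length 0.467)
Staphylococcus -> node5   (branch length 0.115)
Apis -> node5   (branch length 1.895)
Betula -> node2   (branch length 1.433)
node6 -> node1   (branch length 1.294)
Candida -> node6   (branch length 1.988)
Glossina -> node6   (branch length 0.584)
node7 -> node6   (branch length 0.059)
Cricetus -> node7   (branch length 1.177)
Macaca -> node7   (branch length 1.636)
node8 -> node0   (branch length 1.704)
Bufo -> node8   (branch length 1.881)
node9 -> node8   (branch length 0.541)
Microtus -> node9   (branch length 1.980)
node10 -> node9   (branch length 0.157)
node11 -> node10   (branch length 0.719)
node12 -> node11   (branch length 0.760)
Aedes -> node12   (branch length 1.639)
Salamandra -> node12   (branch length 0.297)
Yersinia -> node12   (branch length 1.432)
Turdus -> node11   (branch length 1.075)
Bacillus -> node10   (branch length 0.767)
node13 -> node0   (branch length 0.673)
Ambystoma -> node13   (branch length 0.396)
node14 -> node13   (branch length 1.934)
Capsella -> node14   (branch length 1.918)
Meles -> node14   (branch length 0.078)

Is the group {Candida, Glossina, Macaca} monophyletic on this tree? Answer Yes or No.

The MRCA of the listed taxa subtends (Candida,Glossina,(Cricetus,Macaca)).
That clade also contains Cricetus, which is not in the proposed group, so the group is not monophyletic.

No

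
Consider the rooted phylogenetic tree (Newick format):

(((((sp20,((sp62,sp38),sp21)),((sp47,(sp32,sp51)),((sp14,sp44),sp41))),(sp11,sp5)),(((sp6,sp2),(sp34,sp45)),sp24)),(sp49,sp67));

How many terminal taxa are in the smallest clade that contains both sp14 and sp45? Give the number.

17

The MRCA of sp14 and sp45 is the node subtending ((((sp20,((sp62,sp38),sp21)),((sp47,(sp32,sp51)),((sp14,sp44),sp41))),(sp11,sp5)),(((sp6,sp2),(sp34,sp45)),sp24)).
That clade contains 17 terminal taxa: sp11, sp14, sp2, sp20, sp21, sp24, sp32, sp34, sp38, sp41, sp44, sp45, sp47, sp5, sp51, sp6, sp62.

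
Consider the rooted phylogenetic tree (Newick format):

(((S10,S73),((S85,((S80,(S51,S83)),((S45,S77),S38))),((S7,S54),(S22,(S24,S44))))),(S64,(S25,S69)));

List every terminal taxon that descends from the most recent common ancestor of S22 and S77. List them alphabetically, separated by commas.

S22, S24, S38, S44, S45, S51, S54, S7, S77, S80, S83, S85

Tracing S22: it sits inside (S22,(S24,S44)).
Tracing S77: it sits inside (S45,S77).
The smallest clade enclosing both is ((S85,((S80,(S51,S83)),((S45,S77),S38))),((S7,S54),(S22,(S24,S44)))); the answer is its 12 terminal taxa in alphabetical order.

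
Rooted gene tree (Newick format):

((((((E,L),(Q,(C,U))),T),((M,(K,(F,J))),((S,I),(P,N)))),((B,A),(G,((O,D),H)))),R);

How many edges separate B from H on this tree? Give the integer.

The MRCA of B and H is the node subtending ((B,A),(G,((O,D),H))).
From B up to that node: 2 branches. From H up to the same node: 3 branches. Total: 2 + 3 = 5.

5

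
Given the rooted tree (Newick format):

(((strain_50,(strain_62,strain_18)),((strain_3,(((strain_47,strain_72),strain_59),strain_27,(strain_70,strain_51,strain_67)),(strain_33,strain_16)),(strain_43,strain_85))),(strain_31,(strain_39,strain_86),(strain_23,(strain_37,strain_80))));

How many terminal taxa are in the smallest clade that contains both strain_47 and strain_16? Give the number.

The MRCA of strain_47 and strain_16 is the node subtending (strain_3,(((strain_47,strain_72),strain_59),strain_27,(strain_70,strain_51,strain_67)),(strain_33,strain_16)).
That clade contains 10 terminal taxa: strain_16, strain_27, strain_3, strain_33, strain_47, strain_51, strain_59, strain_67, strain_70, strain_72.

10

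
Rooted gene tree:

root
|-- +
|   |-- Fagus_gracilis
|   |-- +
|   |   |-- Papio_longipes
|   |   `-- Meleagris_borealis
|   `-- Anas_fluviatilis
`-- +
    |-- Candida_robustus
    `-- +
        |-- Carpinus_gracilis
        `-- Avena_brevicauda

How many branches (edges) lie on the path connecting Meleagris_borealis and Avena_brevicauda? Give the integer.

The MRCA of Meleagris_borealis and Avena_brevicauda is the root of the tree.
From Meleagris_borealis up to that node: 3 branches. From Avena_brevicauda up to the same node: 3 branches. Total: 3 + 3 = 6.

6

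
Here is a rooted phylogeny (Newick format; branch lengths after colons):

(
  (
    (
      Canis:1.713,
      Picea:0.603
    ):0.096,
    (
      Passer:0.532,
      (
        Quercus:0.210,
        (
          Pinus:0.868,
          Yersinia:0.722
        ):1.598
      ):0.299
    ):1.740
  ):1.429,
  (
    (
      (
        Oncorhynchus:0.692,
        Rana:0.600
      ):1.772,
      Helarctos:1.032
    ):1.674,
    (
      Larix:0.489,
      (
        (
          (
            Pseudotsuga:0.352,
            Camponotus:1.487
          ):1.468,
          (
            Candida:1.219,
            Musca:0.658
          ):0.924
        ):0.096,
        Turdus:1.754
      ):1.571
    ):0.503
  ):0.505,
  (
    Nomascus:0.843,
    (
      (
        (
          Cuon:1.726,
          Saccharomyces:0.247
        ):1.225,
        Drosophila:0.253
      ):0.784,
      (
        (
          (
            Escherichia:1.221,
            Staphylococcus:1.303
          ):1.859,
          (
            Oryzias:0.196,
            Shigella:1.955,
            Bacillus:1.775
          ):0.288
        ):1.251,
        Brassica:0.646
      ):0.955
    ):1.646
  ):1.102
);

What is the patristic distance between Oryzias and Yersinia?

11.226

The path runs Oryzias → … → MRCA → … → Yersinia; the MRCA is the root of the tree.
Branch lengths along that path: 0.196 + 0.288 + 1.251 + 0.955 + 1.646 + 1.102 + 1.429 + 1.740 + 0.299 + 1.598 + 0.722 = 11.226.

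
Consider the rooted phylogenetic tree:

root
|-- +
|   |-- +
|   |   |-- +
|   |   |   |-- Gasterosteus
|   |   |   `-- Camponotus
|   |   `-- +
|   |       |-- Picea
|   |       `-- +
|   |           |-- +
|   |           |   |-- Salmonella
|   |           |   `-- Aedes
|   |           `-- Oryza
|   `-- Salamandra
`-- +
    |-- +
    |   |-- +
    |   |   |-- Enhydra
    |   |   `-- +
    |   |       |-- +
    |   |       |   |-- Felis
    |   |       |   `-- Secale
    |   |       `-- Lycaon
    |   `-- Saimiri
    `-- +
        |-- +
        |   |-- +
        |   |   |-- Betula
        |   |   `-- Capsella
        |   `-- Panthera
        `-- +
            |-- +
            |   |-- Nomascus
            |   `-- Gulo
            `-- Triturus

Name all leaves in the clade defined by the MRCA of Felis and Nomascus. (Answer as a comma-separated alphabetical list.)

Tracing Felis: it sits inside (Felis,Secale).
Tracing Nomascus: it sits inside (Nomascus,Gulo).
The smallest clade enclosing both is (((Enhydra,((Felis,Secale),Lycaon)),Saimiri),(((Betula,Capsella),Panthera),((Nomascus,Gulo),Triturus))); the answer is its 11 terminal taxa in alphabetical order.

Betula, Capsella, Enhydra, Felis, Gulo, Lycaon, Nomascus, Panthera, Saimiri, Secale, Triturus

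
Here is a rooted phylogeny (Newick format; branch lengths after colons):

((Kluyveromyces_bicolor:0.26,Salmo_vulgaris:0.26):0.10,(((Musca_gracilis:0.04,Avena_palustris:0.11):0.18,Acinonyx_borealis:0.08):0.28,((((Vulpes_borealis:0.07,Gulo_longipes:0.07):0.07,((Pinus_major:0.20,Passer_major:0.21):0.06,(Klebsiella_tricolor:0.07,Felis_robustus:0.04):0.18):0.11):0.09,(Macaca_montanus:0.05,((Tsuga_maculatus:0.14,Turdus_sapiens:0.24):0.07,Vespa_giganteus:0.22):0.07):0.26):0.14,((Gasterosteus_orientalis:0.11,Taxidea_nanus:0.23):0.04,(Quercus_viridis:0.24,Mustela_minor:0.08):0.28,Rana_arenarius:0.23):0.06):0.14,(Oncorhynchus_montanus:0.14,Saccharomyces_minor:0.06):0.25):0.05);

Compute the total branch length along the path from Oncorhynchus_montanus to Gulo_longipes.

0.90

The path runs Oncorhynchus_montanus → … → MRCA → … → Gulo_longipes; the MRCA is the node subtending (((Musca_gracilis,Avena_palustris),Acinonyx_borealis),((((Vulpes_borealis,Gulo_longipes),((Pinus_major,Passer_major),(Klebsiella_tricolor,Felis_robustus))),(Macaca_montanus,((Tsuga_maculatus,Turdus_sapiens),Vespa_giganteus))),((Gasterosteus_orientalis,Taxidea_nanus),(Quercus_viridis,Mustela_minor),Rana_arenarius)),(Oncorhynchus_montanus,Saccharomyces_minor)).
Branch lengths along that path: 0.14 + 0.25 + 0.14 + 0.14 + 0.09 + 0.07 + 0.07 = 0.90.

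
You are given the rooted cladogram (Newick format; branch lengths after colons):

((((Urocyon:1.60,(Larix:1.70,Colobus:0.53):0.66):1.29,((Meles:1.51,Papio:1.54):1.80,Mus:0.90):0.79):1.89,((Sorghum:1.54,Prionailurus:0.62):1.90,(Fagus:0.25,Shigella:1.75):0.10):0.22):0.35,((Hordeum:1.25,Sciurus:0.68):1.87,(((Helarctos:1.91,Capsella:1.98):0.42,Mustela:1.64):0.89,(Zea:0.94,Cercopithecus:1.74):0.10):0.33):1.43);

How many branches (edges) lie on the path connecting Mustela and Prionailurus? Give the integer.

8

The MRCA of Mustela and Prionailurus is the root of the tree.
From Mustela up to that node: 4 branches. From Prionailurus up to the same node: 4 branches. Total: 4 + 4 = 8.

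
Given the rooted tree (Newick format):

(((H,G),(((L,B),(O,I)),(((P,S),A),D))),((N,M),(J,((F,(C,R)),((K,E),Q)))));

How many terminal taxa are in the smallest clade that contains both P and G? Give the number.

The MRCA of P and G is the node subtending ((H,G),(((L,B),(O,I)),(((P,S),A),D))).
That clade contains 10 terminal taxa: A, B, D, G, H, I, L, O, P, S.

10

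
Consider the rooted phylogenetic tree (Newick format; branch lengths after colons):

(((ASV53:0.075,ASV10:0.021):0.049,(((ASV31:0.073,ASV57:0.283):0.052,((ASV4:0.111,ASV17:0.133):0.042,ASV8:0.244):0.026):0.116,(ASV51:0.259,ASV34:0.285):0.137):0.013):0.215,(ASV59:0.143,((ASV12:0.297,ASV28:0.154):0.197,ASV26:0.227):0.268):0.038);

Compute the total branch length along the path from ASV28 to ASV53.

0.996

The path runs ASV28 → … → MRCA → … → ASV53; the MRCA is the root of the tree.
Branch lengths along that path: 0.154 + 0.197 + 0.268 + 0.038 + 0.215 + 0.049 + 0.075 = 0.996.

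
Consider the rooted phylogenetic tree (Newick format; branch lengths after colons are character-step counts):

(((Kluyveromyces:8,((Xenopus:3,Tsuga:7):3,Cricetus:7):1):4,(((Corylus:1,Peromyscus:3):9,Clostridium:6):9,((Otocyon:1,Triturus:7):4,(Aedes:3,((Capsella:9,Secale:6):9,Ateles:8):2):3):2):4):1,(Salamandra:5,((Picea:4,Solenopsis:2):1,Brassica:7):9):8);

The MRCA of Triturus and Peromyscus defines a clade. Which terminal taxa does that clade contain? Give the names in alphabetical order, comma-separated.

Aedes, Ateles, Capsella, Clostridium, Corylus, Otocyon, Peromyscus, Secale, Triturus

Tracing Triturus: it sits inside (Otocyon,Triturus).
Tracing Peromyscus: it sits inside (Corylus,Peromyscus).
The smallest clade enclosing both is (((Corylus,Peromyscus),Clostridium),((Otocyon,Triturus),(Aedes,((Capsella,Secale),Ateles)))); the answer is its 9 terminal taxa in alphabetical order.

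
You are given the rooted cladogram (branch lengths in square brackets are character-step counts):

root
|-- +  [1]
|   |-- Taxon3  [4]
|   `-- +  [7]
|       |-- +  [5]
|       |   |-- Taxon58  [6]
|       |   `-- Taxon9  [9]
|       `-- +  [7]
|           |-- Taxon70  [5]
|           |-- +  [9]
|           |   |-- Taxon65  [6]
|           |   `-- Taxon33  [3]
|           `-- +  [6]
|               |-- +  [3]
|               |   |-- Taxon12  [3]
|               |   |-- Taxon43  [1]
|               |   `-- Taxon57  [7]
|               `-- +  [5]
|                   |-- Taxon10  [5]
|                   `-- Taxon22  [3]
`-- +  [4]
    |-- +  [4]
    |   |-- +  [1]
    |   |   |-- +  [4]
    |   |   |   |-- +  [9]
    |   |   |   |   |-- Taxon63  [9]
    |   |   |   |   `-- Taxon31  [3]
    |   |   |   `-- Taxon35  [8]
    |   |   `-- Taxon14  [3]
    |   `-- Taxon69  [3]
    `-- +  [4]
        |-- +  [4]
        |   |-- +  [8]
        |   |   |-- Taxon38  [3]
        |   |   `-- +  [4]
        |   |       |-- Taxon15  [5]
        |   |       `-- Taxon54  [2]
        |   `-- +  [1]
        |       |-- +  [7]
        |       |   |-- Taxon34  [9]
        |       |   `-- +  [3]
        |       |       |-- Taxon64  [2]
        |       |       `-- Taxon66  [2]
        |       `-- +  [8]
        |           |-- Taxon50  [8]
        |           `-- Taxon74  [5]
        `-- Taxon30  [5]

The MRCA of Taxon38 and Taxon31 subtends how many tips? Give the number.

14

The MRCA of Taxon38 and Taxon31 is the node subtending (((((Taxon63,Taxon31),Taxon35),Taxon14),Taxon69),(((Taxon38,(Taxon15,Taxon54)),((Taxon34,(Taxon64,Taxon66)),(Taxon50,Taxon74))),Taxon30)).
That clade contains 14 terminal taxa: Taxon14, Taxon15, Taxon30, Taxon31, Taxon34, Taxon35, Taxon38, Taxon50, Taxon54, Taxon63, Taxon64, Taxon66, Taxon69, Taxon74.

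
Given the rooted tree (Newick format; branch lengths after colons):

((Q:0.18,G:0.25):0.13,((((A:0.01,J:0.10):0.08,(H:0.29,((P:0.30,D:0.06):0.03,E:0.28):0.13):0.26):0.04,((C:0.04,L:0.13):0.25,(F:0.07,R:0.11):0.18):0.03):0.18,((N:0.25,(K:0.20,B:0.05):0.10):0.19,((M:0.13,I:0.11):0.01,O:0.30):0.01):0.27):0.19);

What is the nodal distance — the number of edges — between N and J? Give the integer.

The MRCA of N and J is the node subtending ((((A,J),(H,((P,D),E))),((C,L),(F,R))),((N,(K,B)),((M,I),O))).
From N up to that node: 3 branches. From J up to the same node: 4 branches. Total: 3 + 4 = 7.

7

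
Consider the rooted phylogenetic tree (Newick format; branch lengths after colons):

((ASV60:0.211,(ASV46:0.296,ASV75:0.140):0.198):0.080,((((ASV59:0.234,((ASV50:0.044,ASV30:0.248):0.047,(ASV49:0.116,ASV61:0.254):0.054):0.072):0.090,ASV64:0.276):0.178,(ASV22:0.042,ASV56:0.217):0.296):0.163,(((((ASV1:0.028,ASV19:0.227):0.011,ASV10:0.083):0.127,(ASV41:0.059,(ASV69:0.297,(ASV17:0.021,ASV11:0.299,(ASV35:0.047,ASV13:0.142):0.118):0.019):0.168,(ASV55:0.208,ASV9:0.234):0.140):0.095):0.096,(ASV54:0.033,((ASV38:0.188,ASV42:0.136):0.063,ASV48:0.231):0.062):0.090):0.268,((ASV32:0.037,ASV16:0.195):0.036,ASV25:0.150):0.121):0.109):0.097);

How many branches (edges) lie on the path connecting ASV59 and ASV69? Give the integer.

10

The MRCA of ASV59 and ASV69 is the node subtending ((((ASV59,((ASV50,ASV30),(ASV49,ASV61))),ASV64),(ASV22,ASV56)),(((((ASV1,ASV19),ASV10),(ASV41,(ASV69,(ASV17,ASV11,(ASV35,ASV13))),(ASV55,ASV9))),(ASV54,((ASV38,ASV42),ASV48))),((ASV32,ASV16),ASV25))).
From ASV59 up to that node: 4 branches. From ASV69 up to the same node: 6 branches. Total: 4 + 6 = 10.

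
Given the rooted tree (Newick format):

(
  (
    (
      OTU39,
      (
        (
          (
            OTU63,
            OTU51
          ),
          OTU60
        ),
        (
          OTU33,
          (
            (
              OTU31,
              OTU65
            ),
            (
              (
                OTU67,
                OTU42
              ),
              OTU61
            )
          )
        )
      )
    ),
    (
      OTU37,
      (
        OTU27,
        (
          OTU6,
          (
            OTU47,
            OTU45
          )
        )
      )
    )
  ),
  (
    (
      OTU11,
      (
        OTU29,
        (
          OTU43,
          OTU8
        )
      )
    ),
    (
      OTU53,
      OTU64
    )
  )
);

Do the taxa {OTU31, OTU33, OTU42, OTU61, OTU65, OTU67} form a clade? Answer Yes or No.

The most recent common ancestor of these taxa subtends (OTU33,((OTU31,OTU65),((OTU67,OTU42),OTU61))).
That clade has exactly 6 tips — every listed taxon and nothing else — so the group is monophyletic.

Yes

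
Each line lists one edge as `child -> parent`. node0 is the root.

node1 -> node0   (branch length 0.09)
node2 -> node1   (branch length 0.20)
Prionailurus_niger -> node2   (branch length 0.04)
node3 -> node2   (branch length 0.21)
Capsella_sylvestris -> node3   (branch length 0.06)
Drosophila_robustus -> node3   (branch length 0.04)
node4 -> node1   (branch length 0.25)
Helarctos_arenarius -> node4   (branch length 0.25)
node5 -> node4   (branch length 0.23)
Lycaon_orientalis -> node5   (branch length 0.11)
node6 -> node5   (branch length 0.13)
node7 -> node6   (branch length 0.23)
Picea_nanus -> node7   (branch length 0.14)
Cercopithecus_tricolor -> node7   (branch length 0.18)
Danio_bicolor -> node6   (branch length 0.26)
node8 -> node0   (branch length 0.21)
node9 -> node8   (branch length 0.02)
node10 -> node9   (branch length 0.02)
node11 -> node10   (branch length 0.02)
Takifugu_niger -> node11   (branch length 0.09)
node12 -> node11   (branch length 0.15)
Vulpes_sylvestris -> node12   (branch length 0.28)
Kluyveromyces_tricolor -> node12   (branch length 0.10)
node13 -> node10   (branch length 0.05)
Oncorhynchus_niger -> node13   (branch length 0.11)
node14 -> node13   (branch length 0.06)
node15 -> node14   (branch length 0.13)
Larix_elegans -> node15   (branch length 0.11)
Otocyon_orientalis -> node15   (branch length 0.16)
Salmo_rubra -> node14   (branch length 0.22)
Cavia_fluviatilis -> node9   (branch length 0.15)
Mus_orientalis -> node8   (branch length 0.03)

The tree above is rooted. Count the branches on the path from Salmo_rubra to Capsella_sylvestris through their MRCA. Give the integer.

The MRCA of Salmo_rubra and Capsella_sylvestris is the root of the tree.
From Salmo_rubra up to that node: 6 branches. From Capsella_sylvestris up to the same node: 4 branches. Total: 6 + 4 = 10.

10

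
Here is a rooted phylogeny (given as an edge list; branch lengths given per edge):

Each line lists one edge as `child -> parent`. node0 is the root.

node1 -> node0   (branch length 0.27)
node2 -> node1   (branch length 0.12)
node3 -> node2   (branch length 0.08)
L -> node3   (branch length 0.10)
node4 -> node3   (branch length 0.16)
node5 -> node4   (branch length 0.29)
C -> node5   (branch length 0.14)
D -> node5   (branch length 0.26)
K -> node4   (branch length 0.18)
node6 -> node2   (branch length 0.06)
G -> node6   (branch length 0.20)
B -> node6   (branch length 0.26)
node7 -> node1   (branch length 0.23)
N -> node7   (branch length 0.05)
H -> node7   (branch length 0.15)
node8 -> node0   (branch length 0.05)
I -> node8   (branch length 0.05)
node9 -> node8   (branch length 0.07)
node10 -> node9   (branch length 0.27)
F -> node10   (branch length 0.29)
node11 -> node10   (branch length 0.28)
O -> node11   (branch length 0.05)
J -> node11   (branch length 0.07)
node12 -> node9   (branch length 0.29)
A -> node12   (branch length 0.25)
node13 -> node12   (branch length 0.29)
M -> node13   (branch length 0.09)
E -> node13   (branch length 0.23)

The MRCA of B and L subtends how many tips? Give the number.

6

The MRCA of B and L is the node subtending ((L,((C,D),K)),(G,B)).
That clade contains 6 terminal taxa: B, C, D, G, K, L.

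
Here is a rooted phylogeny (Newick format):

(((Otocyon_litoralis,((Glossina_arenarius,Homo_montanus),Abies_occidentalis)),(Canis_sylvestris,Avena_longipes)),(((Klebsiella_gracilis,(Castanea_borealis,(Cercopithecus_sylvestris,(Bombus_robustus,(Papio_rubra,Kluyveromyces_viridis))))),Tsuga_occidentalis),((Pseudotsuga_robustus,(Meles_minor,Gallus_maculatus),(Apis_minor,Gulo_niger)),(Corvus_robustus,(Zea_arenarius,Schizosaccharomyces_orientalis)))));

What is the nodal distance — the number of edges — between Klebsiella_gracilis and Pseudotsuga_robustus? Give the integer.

The MRCA of Klebsiella_gracilis and Pseudotsuga_robustus is the node subtending (((Klebsiella_gracilis,(Castanea_borealis,(Cercopithecus_sylvestris,(Bombus_robustus,(Papio_rubra,Kluyveromyces_viridis))))),Tsuga_occidentalis),((Pseudotsuga_robustus,(Meles_minor,Gallus_maculatus),(Apis_minor,Gulo_niger)),(Corvus_robustus,(Zea_arenarius,Schizosaccharomyces_orientalis)))).
From Klebsiella_gracilis up to that node: 3 branches. From Pseudotsuga_robustus up to the same node: 3 branches. Total: 3 + 3 = 6.

6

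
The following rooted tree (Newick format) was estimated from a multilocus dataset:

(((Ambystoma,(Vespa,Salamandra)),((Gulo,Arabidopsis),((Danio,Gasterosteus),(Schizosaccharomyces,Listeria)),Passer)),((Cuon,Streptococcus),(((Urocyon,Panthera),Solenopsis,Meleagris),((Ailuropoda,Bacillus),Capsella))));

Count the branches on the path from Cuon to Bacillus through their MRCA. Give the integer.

6

The MRCA of Cuon and Bacillus is the node subtending ((Cuon,Streptococcus),(((Urocyon,Panthera),Solenopsis,Meleagris),((Ailuropoda,Bacillus),Capsella))).
From Cuon up to that node: 2 branches. From Bacillus up to the same node: 4 branches. Total: 2 + 4 = 6.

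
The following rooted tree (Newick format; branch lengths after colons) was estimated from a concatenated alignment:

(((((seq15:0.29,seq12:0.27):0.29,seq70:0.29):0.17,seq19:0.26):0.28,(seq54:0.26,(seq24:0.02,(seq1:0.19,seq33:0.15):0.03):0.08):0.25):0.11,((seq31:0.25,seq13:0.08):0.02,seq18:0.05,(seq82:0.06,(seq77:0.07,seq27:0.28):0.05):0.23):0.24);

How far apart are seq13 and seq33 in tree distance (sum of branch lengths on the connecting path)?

0.96

The path runs seq13 → … → MRCA → … → seq33; the MRCA is the root of the tree.
Branch lengths along that path: 0.08 + 0.02 + 0.24 + 0.11 + 0.25 + 0.08 + 0.03 + 0.15 = 0.96.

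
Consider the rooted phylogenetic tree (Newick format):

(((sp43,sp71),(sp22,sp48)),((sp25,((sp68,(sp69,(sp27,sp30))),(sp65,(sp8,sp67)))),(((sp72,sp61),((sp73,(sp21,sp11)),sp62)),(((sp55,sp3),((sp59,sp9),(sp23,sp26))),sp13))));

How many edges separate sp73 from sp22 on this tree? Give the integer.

9

The MRCA of sp73 and sp22 is the root of the tree.
From sp73 up to that node: 6 branches. From sp22 up to the same node: 3 branches. Total: 6 + 3 = 9.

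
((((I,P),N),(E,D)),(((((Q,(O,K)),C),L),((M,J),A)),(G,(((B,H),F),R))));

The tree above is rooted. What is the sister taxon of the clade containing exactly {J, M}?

A

The clade containing exactly {J, M} attaches to the tree at the node subtending ((M,J),A).
The other lineage descending from that same node — the sister group — is the single tip A.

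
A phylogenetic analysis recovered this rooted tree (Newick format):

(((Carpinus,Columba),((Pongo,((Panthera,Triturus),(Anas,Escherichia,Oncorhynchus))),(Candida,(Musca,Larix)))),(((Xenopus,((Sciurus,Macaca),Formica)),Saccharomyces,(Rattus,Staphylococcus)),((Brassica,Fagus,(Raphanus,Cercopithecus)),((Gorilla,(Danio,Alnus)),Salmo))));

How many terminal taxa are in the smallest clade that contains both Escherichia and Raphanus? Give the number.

26

The MRCA of Escherichia and Raphanus is the root, so the clade is the entire tree.
That clade contains 26 terminal taxa: Alnus, Anas, Brassica, Candida, Carpinus, Cercopithecus, Columba, Danio, Escherichia, Fagus, Formica, Gorilla, Larix, Macaca, Musca, Oncorhynchus, Panthera, Pongo, Raphanus, Rattus, Saccharomyces, Salmo, Sciurus, Staphylococcus, Triturus, Xenopus.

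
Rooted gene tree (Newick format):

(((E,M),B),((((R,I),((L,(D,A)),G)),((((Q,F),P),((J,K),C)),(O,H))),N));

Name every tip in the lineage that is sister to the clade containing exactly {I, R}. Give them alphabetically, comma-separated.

A, D, G, L

The clade containing exactly {I, R} attaches to the tree at the node subtending ((R,I),((L,(D,A)),G)).
The other lineage descending from that same node — the sister group — is ((L,(D,A)),G); its 4 tips in alphabetical order are the answer.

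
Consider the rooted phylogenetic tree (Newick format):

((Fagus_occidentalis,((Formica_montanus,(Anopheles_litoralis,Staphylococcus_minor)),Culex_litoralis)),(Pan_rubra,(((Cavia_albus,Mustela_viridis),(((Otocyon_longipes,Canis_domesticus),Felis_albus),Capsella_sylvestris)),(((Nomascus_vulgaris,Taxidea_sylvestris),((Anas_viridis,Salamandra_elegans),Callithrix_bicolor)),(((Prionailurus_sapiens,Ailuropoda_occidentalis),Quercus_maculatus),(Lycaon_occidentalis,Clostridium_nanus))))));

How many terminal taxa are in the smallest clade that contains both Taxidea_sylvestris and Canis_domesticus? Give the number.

16

The MRCA of Taxidea_sylvestris and Canis_domesticus is the node subtending (((Cavia_albus,Mustela_viridis),(((Otocyon_longipes,Canis_domesticus),Felis_albus),Capsella_sylvestris)),(((Nomascus_vulgaris,Taxidea_sylvestris),((Anas_viridis,Salamandra_elegans),Callithrix_bicolor)),(((Prionailurus_sapiens,Ailuropoda_occidentalis),Quercus_maculatus),(Lycaon_occidentalis,Clostridium_nanus)))).
That clade contains 16 terminal taxa: Ailuropoda_occidentalis, Anas_viridis, Callithrix_bicolor, Canis_domesticus, Capsella_sylvestris, Cavia_albus, Clostridium_nanus, Felis_albus, Lycaon_occidentalis, Mustela_viridis, Nomascus_vulgaris, Otocyon_longipes, Prionailurus_sapiens, Quercus_maculatus, Salamandra_elegans, Taxidea_sylvestris.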